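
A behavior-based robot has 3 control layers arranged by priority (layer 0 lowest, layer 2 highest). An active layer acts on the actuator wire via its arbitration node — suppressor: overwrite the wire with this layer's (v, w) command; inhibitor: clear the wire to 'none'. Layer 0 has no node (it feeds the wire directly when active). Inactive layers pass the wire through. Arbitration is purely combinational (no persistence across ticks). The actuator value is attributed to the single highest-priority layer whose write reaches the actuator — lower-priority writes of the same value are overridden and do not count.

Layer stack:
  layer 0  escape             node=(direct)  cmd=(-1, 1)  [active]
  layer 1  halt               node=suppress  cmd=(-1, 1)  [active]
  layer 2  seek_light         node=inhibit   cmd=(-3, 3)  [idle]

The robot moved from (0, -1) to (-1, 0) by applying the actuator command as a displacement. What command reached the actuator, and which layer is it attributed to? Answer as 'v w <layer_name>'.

-1 1 halt

displacement = (-1, 0) − (0, -1) = (-1, 1)
L0 escape: active, feeds wire = (-1, 1)
L1 halt: active, suppressor → wire = (-1, 1)
L2 seek_light: idle → wire stays (-1, 1)
actuator = (-1, 1) — from layer 1 (halt)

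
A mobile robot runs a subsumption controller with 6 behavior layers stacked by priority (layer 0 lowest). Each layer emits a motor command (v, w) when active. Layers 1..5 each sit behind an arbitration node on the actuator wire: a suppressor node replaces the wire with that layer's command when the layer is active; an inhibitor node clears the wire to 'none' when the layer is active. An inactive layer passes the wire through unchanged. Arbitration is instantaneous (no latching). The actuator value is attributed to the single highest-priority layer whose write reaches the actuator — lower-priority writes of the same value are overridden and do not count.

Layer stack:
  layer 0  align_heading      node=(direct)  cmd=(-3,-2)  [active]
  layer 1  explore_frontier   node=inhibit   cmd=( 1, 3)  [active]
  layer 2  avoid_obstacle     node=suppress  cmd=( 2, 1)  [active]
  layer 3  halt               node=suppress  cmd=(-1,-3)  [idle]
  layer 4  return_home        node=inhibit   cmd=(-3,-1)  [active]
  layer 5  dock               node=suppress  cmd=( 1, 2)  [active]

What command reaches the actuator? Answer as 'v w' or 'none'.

1 2

[0] align_heading on; wire := (-3, -2)
[1] explore_frontier on (inhibit); wire := none
[2] avoid_obstacle on (suppress); wire := (2, 1)
[3] halt off; pass (2, 1)
[4] return_home on (inhibit); wire := none
[5] dock on (suppress); wire := (1, 2)
output (1, 2)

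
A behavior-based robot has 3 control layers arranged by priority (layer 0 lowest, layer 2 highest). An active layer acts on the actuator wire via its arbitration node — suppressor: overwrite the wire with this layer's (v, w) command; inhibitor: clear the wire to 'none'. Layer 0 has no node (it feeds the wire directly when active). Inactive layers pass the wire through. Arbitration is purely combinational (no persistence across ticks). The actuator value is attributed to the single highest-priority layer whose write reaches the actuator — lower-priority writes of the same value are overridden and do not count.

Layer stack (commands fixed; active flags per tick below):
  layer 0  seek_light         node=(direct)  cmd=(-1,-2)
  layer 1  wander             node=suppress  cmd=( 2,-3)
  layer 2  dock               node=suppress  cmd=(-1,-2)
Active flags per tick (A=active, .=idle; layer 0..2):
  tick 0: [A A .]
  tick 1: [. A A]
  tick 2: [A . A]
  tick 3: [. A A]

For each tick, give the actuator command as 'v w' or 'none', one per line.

2 -3
-1 -2
-1 -2
-1 -2

tick 0:
  [0] seek_light on; wire := (-1, -2)
  [1] wander on (suppress); wire := (2, -3)
  [2] dock off; pass (2, -3)
  output (2, -3)
tick 1:
  [0] seek_light off; wire := none
  [1] wander on (suppress); wire := (2, -3)
  [2] dock on (suppress); wire := (-1, -2)
  output (-1, -2)
tick 2:
  [0] seek_light on; wire := (-1, -2)
  [1] wander off; pass (-1, -2)
  [2] dock on (suppress); wire := (-1, -2)
  output (-1, -2)
tick 3:
  [0] seek_light off; wire := none
  [1] wander on (suppress); wire := (2, -3)
  [2] dock on (suppress); wire := (-1, -2)
  output (-1, -2)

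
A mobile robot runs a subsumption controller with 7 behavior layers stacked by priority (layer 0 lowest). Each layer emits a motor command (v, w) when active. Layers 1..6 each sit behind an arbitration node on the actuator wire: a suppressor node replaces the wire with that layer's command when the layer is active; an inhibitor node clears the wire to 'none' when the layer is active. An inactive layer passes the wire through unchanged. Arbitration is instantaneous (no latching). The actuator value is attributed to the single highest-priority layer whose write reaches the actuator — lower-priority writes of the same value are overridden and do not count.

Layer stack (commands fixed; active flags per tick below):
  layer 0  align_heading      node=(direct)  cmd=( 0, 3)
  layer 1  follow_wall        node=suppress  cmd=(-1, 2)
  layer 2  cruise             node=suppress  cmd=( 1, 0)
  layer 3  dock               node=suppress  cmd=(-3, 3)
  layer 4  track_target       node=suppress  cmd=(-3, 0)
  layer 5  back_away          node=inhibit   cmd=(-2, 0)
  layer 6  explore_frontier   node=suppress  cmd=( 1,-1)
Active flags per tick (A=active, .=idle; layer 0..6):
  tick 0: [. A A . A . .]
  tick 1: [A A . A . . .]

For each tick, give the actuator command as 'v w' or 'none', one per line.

-3 0
-3 3

tick 0:
  layer 0 (align_heading) idle — none
  layer 1 (follow_wall) active — suppresses: (-1, 2)
  layer 2 (cruise) active — suppresses: (1, 0)
  layer 3 (dock) idle — unchanged: (1, 0)
  layer 4 (track_target) active — suppresses: (-3, 0)
  layer 5 (back_away) idle — unchanged: (-3, 0)
  layer 6 (explore_frontier) idle — unchanged: (-3, 0)
  → actuator (-3, 0)
tick 1:
  layer 0 (align_heading) active — direct: (0, 3)
  layer 1 (follow_wall) active — suppresses: (-1, 2)
  layer 2 (cruise) idle — unchanged: (-1, 2)
  layer 3 (dock) active — suppresses: (-3, 3)
  layer 4 (track_target) idle — unchanged: (-3, 3)
  layer 5 (back_away) idle — unchanged: (-3, 3)
  layer 6 (explore_frontier) idle — unchanged: (-3, 3)
  → actuator (-3, 3)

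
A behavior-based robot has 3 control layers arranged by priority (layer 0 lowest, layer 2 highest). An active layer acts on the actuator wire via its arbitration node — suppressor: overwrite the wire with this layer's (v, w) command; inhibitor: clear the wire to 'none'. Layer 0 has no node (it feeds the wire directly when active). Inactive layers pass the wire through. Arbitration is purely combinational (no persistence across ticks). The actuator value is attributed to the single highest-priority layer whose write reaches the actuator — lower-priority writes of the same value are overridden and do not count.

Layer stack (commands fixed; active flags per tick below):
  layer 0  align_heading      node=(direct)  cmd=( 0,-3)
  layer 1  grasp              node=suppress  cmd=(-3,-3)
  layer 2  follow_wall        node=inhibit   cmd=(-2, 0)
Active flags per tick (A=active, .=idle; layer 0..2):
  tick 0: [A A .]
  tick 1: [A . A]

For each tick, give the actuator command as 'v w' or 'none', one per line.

-3 -3
none

tick 0:
  layer 0 (align_heading) active — direct: (0, -3)
  layer 1 (grasp) active — suppresses: (-3, -3)
  layer 2 (follow_wall) idle — unchanged: (-3, -3)
  → actuator (-3, -3)
tick 1:
  layer 0 (align_heading) active — direct: (0, -3)
  layer 1 (grasp) idle — unchanged: (0, -3)
  layer 2 (follow_wall) active — inhibits: none
  → actuator none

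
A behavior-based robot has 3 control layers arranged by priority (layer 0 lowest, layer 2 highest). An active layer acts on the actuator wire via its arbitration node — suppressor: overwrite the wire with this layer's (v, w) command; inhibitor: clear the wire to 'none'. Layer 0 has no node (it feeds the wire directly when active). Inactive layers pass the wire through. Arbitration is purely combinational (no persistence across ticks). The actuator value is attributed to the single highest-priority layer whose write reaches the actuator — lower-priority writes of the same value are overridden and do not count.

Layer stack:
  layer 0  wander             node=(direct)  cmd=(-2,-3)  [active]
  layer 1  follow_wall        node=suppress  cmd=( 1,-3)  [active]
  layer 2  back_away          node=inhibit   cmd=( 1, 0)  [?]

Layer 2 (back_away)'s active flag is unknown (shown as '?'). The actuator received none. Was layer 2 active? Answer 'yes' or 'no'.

If layer 2 is active=yes:
  actuator would be none
If layer 2 is active=no:
  actuator would be (1, -3)
Observed none, so layer 2 was active.

yes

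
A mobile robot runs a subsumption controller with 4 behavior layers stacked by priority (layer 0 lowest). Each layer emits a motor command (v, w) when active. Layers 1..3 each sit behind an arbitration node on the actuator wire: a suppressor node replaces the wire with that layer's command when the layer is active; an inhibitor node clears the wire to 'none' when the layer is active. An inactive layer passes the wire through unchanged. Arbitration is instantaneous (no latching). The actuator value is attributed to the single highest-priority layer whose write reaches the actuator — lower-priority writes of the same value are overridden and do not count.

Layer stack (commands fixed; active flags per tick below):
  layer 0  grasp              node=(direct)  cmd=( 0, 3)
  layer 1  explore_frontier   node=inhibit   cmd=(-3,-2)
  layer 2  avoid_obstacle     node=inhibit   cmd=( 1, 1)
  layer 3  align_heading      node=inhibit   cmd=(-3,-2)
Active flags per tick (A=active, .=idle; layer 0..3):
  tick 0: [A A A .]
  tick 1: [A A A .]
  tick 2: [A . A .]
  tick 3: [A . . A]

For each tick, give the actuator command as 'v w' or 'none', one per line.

tick 0:
  layer 0 (grasp) active — direct: (0, 3)
  layer 1 (explore_frontier) active — inhibits: none
  layer 2 (avoid_obstacle) active — inhibits: none
  layer 3 (align_heading) idle — unchanged: none
  → actuator none
tick 1:
  layer 0 (grasp) active — direct: (0, 3)
  layer 1 (explore_frontier) active — inhibits: none
  layer 2 (avoid_obstacle) active — inhibits: none
  layer 3 (align_heading) idle — unchanged: none
  → actuator none
tick 2:
  layer 0 (grasp) active — direct: (0, 3)
  layer 1 (explore_frontier) idle — unchanged: (0, 3)
  layer 2 (avoid_obstacle) active — inhibits: none
  layer 3 (align_heading) idle — unchanged: none
  → actuator none
tick 3:
  layer 0 (grasp) active — direct: (0, 3)
  layer 1 (explore_frontier) idle — unchanged: (0, 3)
  layer 2 (avoid_obstacle) idle — unchanged: (0, 3)
  layer 3 (align_heading) active — inhibits: none
  → actuator none

none
none
none
none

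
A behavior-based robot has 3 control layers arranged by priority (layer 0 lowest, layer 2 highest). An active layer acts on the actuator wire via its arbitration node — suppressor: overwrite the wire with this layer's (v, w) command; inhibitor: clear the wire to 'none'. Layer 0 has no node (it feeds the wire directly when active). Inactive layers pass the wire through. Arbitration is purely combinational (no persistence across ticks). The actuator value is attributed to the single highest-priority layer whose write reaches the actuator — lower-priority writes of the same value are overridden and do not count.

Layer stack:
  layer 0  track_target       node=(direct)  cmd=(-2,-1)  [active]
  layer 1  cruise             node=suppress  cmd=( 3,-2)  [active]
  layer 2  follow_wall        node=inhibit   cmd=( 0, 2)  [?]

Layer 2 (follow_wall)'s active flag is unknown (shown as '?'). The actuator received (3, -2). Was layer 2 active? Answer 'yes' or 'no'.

no

If layer 2 is active=yes:
  actuator would be none
If layer 2 is active=no:
  actuator would be (3, -2)
Observed (3, -2), so layer 2 was idle.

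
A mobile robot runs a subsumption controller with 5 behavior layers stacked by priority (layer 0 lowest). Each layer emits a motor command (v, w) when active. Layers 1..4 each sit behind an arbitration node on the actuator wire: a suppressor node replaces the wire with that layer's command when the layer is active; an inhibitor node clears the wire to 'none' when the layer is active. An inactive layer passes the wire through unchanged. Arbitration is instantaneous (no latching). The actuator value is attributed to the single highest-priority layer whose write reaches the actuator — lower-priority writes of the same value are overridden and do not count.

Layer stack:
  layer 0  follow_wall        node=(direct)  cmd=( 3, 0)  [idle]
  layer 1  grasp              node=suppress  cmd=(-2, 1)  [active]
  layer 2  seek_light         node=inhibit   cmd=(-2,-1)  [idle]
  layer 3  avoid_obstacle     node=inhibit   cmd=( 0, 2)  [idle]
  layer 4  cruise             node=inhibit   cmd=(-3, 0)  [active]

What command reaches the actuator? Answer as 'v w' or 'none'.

none

[0] follow_wall off; wire := none
[1] grasp on (suppress); wire := (-2, 1)
[2] seek_light off; pass (-2, 1)
[3] avoid_obstacle off; pass (-2, 1)
[4] cruise on (inhibit); wire := none
output none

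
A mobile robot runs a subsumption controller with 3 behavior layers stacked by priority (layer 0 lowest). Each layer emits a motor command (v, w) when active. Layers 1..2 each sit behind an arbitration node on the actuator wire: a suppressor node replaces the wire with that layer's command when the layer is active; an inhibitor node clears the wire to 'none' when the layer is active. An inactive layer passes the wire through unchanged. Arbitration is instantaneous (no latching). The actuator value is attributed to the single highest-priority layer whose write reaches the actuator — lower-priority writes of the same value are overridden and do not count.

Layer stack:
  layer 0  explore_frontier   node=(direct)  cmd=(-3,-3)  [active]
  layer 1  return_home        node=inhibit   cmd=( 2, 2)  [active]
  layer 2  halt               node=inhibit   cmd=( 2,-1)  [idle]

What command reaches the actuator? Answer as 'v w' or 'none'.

L0 explore_frontier: active, feeds wire = (-3, -3)
L1 return_home: active, inhibitor → wire = none
L2 halt: idle → wire stays none
actuator = none

none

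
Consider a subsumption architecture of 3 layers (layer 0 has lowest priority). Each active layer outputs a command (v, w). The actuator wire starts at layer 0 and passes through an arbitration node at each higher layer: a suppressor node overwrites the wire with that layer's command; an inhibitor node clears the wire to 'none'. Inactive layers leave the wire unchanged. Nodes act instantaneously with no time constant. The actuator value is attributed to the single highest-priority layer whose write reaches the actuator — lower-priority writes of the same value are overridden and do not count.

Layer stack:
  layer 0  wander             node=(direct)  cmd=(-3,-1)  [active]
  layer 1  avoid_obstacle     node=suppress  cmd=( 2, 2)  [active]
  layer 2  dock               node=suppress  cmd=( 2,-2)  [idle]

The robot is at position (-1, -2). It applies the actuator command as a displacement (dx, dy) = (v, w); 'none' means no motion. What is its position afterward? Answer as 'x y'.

L0 wander: active, feeds wire = (-3, -1)
L1 avoid_obstacle: active, suppressor → wire = (2, 2)
L2 dock: idle → wire stays (2, 2)
actuator = (2, 2)
position: (-1, -2) + (2, 2) = (1, 0)

1 0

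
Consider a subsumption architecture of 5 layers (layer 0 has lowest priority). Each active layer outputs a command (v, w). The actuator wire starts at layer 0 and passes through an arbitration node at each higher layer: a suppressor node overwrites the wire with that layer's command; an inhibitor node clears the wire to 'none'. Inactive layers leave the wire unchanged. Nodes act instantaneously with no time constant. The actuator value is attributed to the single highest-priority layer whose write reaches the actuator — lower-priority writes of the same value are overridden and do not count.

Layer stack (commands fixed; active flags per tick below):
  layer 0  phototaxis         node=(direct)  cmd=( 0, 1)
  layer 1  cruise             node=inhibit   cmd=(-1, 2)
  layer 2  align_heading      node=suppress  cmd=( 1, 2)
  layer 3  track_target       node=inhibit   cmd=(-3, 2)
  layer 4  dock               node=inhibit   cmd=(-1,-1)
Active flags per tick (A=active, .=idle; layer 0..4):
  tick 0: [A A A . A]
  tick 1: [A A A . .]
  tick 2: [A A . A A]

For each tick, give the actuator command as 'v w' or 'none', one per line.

none
1 2
none

tick 0:
  layer 0 (phototaxis) active — direct: (0, 1)
  layer 1 (cruise) active — inhibits: none
  layer 2 (align_heading) active — suppresses: (1, 2)
  layer 3 (track_target) idle — unchanged: (1, 2)
  layer 4 (dock) active — inhibits: none
  → actuator none
tick 1:
  layer 0 (phototaxis) active — direct: (0, 1)
  layer 1 (cruise) active — inhibits: none
  layer 2 (align_heading) active — suppresses: (1, 2)
  layer 3 (track_target) idle — unchanged: (1, 2)
  layer 4 (dock) idle — unchanged: (1, 2)
  → actuator (1, 2)
tick 2:
  layer 0 (phototaxis) active — direct: (0, 1)
  layer 1 (cruise) active — inhibits: none
  layer 2 (align_heading) idle — unchanged: none
  layer 3 (track_target) active — inhibits: none
  layer 4 (dock) active — inhibits: none
  → actuator none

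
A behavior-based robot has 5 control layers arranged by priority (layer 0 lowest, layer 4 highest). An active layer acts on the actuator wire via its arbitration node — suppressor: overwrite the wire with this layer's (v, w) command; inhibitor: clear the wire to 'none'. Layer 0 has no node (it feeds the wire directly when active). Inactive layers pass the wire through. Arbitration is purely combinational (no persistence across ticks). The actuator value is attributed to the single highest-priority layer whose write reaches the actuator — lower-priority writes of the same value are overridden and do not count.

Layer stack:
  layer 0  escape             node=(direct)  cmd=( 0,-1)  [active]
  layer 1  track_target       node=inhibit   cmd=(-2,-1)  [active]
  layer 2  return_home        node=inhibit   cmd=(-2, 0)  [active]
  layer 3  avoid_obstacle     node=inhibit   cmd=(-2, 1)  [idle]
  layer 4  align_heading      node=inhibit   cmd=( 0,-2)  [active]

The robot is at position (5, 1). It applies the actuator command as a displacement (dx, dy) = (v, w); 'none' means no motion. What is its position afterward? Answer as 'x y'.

layer 0 (escape) active — direct: (0, -1)
layer 1 (track_target) active — inhibits: none
layer 2 (return_home) active — inhibits: none
layer 3 (avoid_obstacle) idle — unchanged: none
layer 4 (align_heading) active — inhibits: none
→ actuator none
position: (5, 1) + none = (5, 1)

5 1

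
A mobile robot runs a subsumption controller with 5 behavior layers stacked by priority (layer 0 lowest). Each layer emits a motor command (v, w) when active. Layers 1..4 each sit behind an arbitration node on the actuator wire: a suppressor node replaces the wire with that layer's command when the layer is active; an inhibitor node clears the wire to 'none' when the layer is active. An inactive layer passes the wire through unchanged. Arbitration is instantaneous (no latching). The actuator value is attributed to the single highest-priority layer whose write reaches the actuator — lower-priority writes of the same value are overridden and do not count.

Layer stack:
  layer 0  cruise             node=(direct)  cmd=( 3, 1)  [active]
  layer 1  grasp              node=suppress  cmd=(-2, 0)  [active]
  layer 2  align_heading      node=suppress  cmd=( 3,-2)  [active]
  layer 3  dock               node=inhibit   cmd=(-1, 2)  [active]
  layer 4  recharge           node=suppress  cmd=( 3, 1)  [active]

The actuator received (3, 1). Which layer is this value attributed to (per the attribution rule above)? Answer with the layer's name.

recharge

layer 0 (cruise) active — direct: (3, 1)
layer 1 (grasp) active — suppresses: (-2, 0)
layer 2 (align_heading) active — suppresses: (3, -2)
layer 3 (dock) active — inhibits: none
layer 4 (recharge) active — suppresses: (3, 1)
→ actuator (3, 1)
last writer: layer 4 = recharge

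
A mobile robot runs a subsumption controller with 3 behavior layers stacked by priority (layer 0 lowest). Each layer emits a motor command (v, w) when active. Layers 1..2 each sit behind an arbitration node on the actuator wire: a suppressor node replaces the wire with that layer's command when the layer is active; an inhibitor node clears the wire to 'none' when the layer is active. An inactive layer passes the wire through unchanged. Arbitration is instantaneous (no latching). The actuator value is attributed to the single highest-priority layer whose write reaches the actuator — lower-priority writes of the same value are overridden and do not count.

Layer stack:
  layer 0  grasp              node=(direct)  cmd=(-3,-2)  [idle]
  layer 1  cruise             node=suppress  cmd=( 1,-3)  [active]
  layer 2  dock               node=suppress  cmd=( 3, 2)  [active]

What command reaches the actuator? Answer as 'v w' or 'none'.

L0 grasp: idle → wire = none
L1 cruise: active, suppressor → wire = (1, -3)
L2 dock: active, suppressor → wire = (3, 2)
actuator = (3, 2)

3 2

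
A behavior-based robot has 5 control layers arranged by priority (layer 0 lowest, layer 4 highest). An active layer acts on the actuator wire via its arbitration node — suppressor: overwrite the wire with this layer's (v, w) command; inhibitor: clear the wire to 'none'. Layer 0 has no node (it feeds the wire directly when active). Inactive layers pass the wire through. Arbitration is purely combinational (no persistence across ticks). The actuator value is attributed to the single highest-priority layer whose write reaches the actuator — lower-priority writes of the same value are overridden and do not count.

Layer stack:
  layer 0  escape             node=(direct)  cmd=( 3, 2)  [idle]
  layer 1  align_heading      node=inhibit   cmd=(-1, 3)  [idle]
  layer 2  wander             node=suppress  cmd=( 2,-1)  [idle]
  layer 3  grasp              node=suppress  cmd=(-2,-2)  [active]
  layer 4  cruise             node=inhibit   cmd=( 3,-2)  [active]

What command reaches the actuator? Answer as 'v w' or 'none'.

L0 escape: idle → wire = none
L1 align_heading: idle → wire stays none
L2 wander: idle → wire stays none
L3 grasp: active, suppressor → wire = (-2, -2)
L4 cruise: active, inhibitor → wire = none
actuator = none

none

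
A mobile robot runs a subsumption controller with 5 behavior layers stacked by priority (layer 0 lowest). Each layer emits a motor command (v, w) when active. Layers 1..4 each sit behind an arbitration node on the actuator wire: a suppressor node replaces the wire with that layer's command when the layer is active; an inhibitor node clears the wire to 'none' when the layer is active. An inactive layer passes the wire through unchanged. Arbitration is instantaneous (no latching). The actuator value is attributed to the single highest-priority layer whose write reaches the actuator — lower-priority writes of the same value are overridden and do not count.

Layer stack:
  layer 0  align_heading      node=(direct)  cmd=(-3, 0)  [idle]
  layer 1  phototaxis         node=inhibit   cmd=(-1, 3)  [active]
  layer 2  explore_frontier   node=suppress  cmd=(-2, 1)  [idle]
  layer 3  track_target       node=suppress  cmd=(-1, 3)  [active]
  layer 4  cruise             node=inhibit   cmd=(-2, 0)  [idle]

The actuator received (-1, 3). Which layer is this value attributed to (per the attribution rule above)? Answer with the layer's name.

L0 align_heading: idle → wire = none
L1 phototaxis: active, inhibitor → wire = none
L2 explore_frontier: idle → wire stays none
L3 track_target: active, suppressor → wire = (-1, 3)
L4 cruise: idle → wire stays (-1, 3)
actuator = (-1, 3)
last writer: layer 3 = track_target

track_target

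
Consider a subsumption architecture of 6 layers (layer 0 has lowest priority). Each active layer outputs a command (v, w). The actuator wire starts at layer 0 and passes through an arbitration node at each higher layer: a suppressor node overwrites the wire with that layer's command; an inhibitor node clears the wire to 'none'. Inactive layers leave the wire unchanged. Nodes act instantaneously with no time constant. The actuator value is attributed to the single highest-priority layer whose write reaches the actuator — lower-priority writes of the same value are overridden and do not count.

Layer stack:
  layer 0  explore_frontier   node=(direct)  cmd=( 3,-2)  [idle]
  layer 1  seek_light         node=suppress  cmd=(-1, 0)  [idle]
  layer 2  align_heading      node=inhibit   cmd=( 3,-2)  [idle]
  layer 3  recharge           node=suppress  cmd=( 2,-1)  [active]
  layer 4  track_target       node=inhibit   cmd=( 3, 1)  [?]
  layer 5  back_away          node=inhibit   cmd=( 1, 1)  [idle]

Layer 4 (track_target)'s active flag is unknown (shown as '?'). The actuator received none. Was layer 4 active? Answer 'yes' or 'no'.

yes

If layer 4 is active=yes:
  actuator would be none
If layer 4 is active=no:
  actuator would be (2, -1)
Observed none, so layer 4 was active.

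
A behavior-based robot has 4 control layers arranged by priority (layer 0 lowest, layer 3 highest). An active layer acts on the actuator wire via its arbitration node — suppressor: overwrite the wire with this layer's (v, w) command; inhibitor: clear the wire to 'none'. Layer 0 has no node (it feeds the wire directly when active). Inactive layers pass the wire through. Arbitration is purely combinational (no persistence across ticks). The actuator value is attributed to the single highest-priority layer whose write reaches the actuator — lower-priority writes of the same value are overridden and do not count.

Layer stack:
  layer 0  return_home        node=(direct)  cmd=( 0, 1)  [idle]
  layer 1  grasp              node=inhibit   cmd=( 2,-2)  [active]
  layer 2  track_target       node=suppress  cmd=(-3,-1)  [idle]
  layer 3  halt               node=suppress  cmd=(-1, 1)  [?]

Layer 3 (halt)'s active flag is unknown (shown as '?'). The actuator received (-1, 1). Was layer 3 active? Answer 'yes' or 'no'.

If layer 3 is active=yes:
  actuator would be (-1, 1)
If layer 3 is active=no:
  actuator would be none
Observed (-1, 1), so layer 3 was active.

yes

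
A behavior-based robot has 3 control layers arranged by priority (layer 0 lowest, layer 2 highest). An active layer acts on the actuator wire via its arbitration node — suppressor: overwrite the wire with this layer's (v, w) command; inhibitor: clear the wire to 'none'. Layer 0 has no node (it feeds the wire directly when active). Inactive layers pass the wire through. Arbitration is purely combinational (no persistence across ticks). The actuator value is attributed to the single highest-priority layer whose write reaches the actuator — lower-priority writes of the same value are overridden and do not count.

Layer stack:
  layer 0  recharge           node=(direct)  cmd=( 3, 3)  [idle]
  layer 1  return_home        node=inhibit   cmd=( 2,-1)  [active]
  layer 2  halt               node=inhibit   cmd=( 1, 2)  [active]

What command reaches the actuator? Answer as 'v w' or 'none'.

none

L0 recharge: idle → wire = none
L1 return_home: active, inhibitor → wire = none
L2 halt: active, inhibitor → wire = none
actuator = none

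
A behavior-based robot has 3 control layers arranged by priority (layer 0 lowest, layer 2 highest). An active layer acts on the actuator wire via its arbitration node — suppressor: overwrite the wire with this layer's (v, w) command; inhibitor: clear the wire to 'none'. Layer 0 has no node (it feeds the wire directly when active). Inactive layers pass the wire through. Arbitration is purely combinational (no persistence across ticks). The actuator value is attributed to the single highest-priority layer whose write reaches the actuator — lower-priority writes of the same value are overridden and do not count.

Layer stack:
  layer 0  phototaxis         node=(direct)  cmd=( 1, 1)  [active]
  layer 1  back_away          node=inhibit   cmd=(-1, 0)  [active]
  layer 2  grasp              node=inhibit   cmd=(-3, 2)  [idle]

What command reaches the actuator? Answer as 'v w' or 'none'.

none

layer 0 (phototaxis) active — direct: (1, 1)
layer 1 (back_away) active — inhibits: none
layer 2 (grasp) idle — unchanged: none
→ actuator none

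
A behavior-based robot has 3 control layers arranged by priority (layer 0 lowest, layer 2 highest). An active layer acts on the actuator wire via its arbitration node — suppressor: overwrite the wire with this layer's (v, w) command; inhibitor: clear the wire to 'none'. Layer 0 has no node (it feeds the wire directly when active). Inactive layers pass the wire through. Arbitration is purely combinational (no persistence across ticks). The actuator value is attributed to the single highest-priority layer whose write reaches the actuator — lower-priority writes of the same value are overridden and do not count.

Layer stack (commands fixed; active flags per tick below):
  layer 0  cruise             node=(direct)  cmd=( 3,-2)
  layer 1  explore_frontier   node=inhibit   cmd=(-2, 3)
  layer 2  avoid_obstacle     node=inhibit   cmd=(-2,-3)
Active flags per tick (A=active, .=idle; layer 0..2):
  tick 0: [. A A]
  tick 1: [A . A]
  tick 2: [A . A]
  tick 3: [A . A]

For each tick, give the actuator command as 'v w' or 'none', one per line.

none
none
none
none

tick 0:
  layer 0 (cruise) idle — none
  layer 1 (explore_frontier) active — inhibits: none
  layer 2 (avoid_obstacle) active — inhibits: none
  → actuator none
tick 1:
  layer 0 (cruise) active — direct: (3, -2)
  layer 1 (explore_frontier) idle — unchanged: (3, -2)
  layer 2 (avoid_obstacle) active — inhibits: none
  → actuator none
tick 2:
  layer 0 (cruise) active — direct: (3, -2)
  layer 1 (explore_frontier) idle — unchanged: (3, -2)
  layer 2 (avoid_obstacle) active — inhibits: none
  → actuator none
tick 3:
  layer 0 (cruise) active — direct: (3, -2)
  layer 1 (explore_frontier) idle — unchanged: (3, -2)
  layer 2 (avoid_obstacle) active — inhibits: none
  → actuator none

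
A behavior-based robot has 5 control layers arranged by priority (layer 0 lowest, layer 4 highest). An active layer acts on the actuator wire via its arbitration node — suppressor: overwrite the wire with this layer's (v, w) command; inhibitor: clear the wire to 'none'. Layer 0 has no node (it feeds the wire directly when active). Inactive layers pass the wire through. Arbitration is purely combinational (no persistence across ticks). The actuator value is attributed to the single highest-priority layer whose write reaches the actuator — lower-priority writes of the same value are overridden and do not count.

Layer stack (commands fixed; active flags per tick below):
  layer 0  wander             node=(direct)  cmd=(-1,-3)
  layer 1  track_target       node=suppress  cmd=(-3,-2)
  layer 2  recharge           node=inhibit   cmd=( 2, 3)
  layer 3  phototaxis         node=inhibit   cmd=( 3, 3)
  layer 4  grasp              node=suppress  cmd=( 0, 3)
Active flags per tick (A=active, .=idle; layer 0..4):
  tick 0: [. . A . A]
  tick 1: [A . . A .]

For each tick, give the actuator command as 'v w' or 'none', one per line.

tick 0:
  L0 wander: idle → wire = none
  L1 track_target: idle → wire stays none
  L2 recharge: active, inhibitor → wire = none
  L3 phototaxis: idle → wire stays none
  L4 grasp: active, suppressor → wire = (0, 3)
  actuator = (0, 3)
tick 1:
  L0 wander: active, feeds wire = (-1, -3)
  L1 track_target: idle → wire stays (-1, -3)
  L2 recharge: idle → wire stays (-1, -3)
  L3 phototaxis: active, inhibitor → wire = none
  L4 grasp: idle → wire stays none
  actuator = none

0 3
none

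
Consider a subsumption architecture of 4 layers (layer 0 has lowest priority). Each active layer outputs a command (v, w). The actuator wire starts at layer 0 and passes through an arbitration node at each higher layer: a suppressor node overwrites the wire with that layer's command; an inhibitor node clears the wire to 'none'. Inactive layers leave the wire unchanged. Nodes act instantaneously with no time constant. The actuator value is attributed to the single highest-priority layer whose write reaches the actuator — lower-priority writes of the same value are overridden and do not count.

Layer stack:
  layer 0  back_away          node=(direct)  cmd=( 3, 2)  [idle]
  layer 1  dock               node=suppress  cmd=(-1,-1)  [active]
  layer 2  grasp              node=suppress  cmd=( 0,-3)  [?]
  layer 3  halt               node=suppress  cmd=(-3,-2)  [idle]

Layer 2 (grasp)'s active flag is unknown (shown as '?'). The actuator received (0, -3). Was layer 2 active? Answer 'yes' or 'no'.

yes

If layer 2 is active=yes:
  actuator would be (0, -3)
If layer 2 is active=no:
  actuator would be (-1, -1)
Observed (0, -3), so layer 2 was active.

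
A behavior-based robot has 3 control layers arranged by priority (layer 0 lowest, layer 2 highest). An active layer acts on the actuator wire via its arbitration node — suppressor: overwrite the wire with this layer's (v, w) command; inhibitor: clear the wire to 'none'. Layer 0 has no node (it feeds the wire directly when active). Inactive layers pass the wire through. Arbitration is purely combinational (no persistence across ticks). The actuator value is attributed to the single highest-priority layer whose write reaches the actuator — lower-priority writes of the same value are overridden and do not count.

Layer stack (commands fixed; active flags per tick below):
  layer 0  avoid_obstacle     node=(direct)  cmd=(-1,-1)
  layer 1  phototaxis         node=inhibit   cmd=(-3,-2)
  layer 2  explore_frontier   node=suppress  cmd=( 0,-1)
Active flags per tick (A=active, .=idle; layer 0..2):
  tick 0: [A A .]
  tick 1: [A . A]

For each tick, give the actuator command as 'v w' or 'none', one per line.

none
0 -1

tick 0:
  [0] avoid_obstacle on; wire := (-1, -1)
  [1] phototaxis on (inhibit); wire := none
  [2] explore_frontier off; pass none
  output none
tick 1:
  [0] avoid_obstacle on; wire := (-1, -1)
  [1] phototaxis off; pass (-1, -1)
  [2] explore_frontier on (suppress); wire := (0, -1)
  output (0, -1)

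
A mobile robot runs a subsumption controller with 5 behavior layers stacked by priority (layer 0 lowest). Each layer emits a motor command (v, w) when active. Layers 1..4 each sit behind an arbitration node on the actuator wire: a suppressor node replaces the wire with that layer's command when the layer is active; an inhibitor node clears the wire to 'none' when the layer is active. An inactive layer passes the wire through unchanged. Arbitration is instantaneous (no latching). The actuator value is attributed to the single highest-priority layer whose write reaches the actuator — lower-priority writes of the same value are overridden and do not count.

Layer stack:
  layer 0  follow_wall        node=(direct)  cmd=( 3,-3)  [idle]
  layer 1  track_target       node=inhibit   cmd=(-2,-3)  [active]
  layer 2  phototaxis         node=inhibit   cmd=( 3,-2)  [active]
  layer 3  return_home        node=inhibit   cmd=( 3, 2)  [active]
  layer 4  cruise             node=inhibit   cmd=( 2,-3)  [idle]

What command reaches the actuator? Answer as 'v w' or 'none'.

none

layer 0 (follow_wall) idle — none
layer 1 (track_target) active — inhibits: none
layer 2 (phototaxis) active — inhibits: none
layer 3 (return_home) active — inhibits: none
layer 4 (cruise) idle — unchanged: none
→ actuator none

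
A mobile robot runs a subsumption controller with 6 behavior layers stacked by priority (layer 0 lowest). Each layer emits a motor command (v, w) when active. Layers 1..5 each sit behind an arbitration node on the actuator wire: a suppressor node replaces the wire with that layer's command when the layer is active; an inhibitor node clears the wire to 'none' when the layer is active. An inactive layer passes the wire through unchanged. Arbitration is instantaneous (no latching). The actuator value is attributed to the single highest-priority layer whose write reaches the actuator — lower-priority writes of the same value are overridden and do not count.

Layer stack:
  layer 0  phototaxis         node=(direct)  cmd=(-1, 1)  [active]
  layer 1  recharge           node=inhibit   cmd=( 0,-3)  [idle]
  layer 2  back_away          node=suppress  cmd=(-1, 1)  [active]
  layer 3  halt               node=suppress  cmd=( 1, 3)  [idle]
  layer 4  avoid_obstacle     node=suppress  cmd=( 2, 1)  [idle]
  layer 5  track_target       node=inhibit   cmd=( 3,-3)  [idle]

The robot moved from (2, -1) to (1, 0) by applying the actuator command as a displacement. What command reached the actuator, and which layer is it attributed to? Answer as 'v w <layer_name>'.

-1 1 back_away

displacement = (1, 0) − (2, -1) = (-1, 1)
[0] phototaxis on; wire := (-1, 1)
[1] recharge off; pass (-1, 1)
[2] back_away on (suppress); wire := (-1, 1)
[3] halt off; pass (-1, 1)
[4] avoid_obstacle off; pass (-1, 1)
[5] track_target off; pass (-1, 1)
output (-1, 1) — from layer 2 (back_away)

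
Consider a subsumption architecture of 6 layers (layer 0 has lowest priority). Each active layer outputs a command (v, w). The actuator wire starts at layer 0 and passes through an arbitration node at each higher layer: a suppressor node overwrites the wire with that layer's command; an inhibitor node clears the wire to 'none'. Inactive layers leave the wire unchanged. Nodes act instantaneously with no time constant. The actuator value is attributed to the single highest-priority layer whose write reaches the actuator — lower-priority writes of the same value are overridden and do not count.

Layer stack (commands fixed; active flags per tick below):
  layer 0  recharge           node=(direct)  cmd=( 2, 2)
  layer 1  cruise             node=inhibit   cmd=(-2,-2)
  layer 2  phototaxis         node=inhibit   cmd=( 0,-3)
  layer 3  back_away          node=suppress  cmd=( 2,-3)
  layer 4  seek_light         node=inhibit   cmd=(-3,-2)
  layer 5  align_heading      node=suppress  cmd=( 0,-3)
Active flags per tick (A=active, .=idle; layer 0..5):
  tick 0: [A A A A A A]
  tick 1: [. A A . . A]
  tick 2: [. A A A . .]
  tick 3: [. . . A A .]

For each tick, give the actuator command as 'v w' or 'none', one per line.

0 -3
0 -3
2 -3
none

tick 0:
  layer 0 (recharge) active — direct: (2, 2)
  layer 1 (cruise) active — inhibits: none
  layer 2 (phototaxis) active — inhibits: none
  layer 3 (back_away) active — suppresses: (2, -3)
  layer 4 (seek_light) active — inhibits: none
  layer 5 (align_heading) active — suppresses: (0, -3)
  → actuator (0, -3)
tick 1:
  layer 0 (recharge) idle — none
  layer 1 (cruise) active — inhibits: none
  layer 2 (phototaxis) active — inhibits: none
  layer 3 (back_away) idle — unchanged: none
  layer 4 (seek_light) idle — unchanged: none
  layer 5 (align_heading) active — suppresses: (0, -3)
  → actuator (0, -3)
tick 2:
  layer 0 (recharge) idle — none
  layer 1 (cruise) active — inhibits: none
  layer 2 (phototaxis) active — inhibits: none
  layer 3 (back_away) active — suppresses: (2, -3)
  layer 4 (seek_light) idle — unchanged: (2, -3)
  layer 5 (align_heading) idle — unchanged: (2, -3)
  → actuator (2, -3)
tick 3:
  layer 0 (recharge) idle — none
  layer 1 (cruise) idle — unchanged: none
  layer 2 (phototaxis) idle — unchanged: none
  layer 3 (back_away) active — suppresses: (2, -3)
  layer 4 (seek_light) active — inhibits: none
  layer 5 (align_heading) idle — unchanged: none
  → actuator none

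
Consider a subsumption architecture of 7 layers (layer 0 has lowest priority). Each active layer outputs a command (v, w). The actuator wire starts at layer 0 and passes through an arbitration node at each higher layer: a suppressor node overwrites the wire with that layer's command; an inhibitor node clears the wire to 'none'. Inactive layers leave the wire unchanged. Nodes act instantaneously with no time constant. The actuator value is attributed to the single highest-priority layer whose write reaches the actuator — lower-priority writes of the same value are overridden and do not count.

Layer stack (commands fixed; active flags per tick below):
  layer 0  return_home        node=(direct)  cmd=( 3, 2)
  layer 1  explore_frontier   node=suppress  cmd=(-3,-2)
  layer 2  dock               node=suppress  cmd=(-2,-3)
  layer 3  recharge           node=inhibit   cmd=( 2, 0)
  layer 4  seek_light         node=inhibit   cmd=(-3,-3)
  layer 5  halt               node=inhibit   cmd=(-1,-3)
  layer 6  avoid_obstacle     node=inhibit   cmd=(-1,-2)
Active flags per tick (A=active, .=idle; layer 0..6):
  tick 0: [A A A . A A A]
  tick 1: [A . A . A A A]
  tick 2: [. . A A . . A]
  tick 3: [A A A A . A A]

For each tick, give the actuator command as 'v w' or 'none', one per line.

none
none
none
none

tick 0:
  L0 return_home: active, feeds wire = (3, 2)
  L1 explore_frontier: active, suppressor → wire = (-3, -2)
  L2 dock: active, suppressor → wire = (-2, -3)
  L3 recharge: idle → wire stays (-2, -3)
  L4 seek_light: active, inhibitor → wire = none
  L5 halt: active, inhibitor → wire = none
  L6 avoid_obstacle: active, inhibitor → wire = none
  actuator = none
tick 1:
  L0 return_home: active, feeds wire = (3, 2)
  L1 explore_frontier: idle → wire stays (3, 2)
  L2 dock: active, suppressor → wire = (-2, -3)
  L3 recharge: idle → wire stays (-2, -3)
  L4 seek_light: active, inhibitor → wire = none
  L5 halt: active, inhibitor → wire = none
  L6 avoid_obstacle: active, inhibitor → wire = none
  actuator = none
tick 2:
  L0 return_home: idle → wire = none
  L1 explore_frontier: idle → wire stays none
  L2 dock: active, suppressor → wire = (-2, -3)
  L3 recharge: active, inhibitor → wire = none
  L4 seek_light: idle → wire stays none
  L5 halt: idle → wire stays none
  L6 avoid_obstacle: active, inhibitor → wire = none
  actuator = none
tick 3:
  L0 return_home: active, feeds wire = (3, 2)
  L1 explore_frontier: active, suppressor → wire = (-3, -2)
  L2 dock: active, suppressor → wire = (-2, -3)
  L3 recharge: active, inhibitor → wire = none
  L4 seek_light: idle → wire stays none
  L5 halt: active, inhibitor → wire = none
  L6 avoid_obstacle: active, inhibitor → wire = none
  actuator = none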